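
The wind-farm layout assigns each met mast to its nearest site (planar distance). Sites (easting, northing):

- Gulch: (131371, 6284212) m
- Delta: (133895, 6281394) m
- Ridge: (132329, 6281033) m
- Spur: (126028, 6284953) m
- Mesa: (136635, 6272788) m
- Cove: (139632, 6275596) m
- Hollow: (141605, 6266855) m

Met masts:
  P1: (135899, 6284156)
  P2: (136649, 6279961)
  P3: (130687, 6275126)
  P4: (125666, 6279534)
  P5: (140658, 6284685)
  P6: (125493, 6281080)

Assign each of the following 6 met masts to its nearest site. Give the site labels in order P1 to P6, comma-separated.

P1 → Delta (d²=11644660.00)
P2 → Delta (d²=9638005.00)
P3 → Ridge (d²=37588813.00)
P4 → Spur (d²=29496605.00)
P5 → Delta (d²=56568850.00)
P6 → Spur (d²=15286354.00)

Delta, Delta, Ridge, Spur, Delta, Spur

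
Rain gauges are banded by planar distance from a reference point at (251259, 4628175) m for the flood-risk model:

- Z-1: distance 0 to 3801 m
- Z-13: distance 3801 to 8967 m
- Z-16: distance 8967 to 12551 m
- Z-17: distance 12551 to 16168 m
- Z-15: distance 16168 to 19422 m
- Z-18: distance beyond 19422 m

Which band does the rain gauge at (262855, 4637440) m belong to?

Distance = √((262855−251259)² + (4637440−4628175)²) = √(134467216.000 + 85840225.000) = 14842.757 m.
12551 ≤ 14842.757 < 16168 → Z-17.

Z-17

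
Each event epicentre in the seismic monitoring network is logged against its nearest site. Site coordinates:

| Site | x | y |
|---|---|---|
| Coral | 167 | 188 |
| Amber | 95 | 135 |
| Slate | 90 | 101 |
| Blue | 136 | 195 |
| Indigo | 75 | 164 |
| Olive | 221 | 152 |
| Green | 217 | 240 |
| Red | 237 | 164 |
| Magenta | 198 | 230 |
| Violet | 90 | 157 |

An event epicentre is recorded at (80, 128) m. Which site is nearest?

Squared distances to each site:
Coral: 11169.000; Amber: 274.000; Slate: 829.000; Blue: 7625.000; Indigo: 1321.000; Olive: 20457.000; Green: 31313.000; Red: 25945.000; Magenta: 24328.000; Violet: 941.000.
Minimum at Amber.

Amber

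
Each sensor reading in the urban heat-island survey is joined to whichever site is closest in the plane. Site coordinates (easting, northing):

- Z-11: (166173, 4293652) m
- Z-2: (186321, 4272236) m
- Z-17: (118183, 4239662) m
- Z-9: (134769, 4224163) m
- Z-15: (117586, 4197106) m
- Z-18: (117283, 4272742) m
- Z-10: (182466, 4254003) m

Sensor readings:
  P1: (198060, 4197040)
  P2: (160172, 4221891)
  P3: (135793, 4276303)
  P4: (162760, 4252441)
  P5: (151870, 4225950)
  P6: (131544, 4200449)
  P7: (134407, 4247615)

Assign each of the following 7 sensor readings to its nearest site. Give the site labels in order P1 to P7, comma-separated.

Z-10, Z-9, Z-18, Z-10, Z-9, Z-15, Z-17

P1 → Z-10 (d²=3487956205.00)
P2 → Z-9 (d²=650474393.00)
P3 → Z-18 (d²=355300821.00)
P4 → Z-10 (d²=390766280.00)
P5 → Z-9 (d²=295637570.00)
P6 → Z-15 (d²=206001413.00)
P7 → Z-17 (d²=326468385.00)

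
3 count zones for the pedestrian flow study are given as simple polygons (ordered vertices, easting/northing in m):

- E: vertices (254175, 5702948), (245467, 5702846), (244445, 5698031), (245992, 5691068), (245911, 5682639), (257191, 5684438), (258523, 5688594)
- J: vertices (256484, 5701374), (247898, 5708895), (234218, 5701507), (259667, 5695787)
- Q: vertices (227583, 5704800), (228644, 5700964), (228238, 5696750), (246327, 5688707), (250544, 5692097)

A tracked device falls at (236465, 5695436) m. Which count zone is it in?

Q

Cast a ray rightward from (236465, 5695436). For each polygon, the edges (by vertex number in listed order) whose endpoints lie on opposite sides of northing = 5695436, where each meets that height, and whether that is right or left of the point:
E: 3–4 at easting≈245021.5 (right), 7–1 at easting≈256450.5 (right) → 2 crossings.
J: no edge straddles that height → 0 crossings.
Q: 3–4 at easting≈231193.2 (left), 5–1 at easting≈244508.7 (right) → 1 crossing.
Only Q has an odd count, so the point is inside Q.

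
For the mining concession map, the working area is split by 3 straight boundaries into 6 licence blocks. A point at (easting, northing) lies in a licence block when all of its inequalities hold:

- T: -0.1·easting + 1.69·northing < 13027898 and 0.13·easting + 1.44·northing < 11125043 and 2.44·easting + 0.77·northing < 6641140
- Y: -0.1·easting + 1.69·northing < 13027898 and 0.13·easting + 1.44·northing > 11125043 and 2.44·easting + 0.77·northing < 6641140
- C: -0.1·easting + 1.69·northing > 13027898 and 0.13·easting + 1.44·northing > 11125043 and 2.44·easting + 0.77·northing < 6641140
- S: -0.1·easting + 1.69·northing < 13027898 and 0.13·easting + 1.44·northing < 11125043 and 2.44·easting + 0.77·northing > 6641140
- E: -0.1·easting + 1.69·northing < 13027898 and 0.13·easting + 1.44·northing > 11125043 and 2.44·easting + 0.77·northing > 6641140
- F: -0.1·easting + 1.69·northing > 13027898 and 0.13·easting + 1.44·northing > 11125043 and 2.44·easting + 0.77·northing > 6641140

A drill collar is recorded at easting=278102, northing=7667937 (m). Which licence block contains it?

T

-0.1·278102 + 1.69·7667937 = 12931003.330, which is < 13027898
0.13·278102 + 1.44·7667937 = 11077982.540, which is < 11125043
2.44·278102 + 0.77·7667937 = 6582880.370, which is < 6641140
This sign pattern matches T.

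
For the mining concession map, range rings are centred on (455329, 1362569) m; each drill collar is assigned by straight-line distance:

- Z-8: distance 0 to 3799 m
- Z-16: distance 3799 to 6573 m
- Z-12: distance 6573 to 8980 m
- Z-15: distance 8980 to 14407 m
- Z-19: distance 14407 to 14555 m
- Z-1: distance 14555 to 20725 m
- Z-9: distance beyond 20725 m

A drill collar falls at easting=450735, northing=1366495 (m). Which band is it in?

Distance = √((450735−455329)² + (1366495−1362569)²) = √(21104836.000 + 15413476.000) = 6043.038 m.
3799 ≤ 6043.038 < 6573 → Z-16.

Z-16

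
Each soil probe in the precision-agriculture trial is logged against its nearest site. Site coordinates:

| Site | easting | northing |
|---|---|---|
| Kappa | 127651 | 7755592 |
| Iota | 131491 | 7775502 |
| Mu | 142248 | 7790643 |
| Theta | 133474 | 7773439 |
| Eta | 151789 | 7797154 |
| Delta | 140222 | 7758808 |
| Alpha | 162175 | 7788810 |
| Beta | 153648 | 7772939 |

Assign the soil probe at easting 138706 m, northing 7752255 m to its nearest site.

Squared distances to each site:
Kappa: 133348594.000; Iota: 592479234.000; Mu: 1486184308.000; Theta: 476135680.000; Eta: 2187085090.000; Delta: 45240065.000; Alpha: 1887061986.000; Beta: 651091220.000.
Minimum at Delta.

Delta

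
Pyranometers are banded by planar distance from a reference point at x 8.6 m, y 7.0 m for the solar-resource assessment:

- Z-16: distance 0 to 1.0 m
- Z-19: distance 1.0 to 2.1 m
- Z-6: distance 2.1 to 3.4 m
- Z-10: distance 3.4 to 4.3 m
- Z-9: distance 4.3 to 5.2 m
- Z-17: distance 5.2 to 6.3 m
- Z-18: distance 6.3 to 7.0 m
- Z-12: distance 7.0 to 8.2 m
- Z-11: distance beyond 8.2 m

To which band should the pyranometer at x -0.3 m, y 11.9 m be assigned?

Distance = √((-0.3−8.6)² + (11.9−7.0)²) = √(79.210 + 24.010) = 10.160 m.
8.2 ≤ 10.160 < ∞ → Z-11.

Z-11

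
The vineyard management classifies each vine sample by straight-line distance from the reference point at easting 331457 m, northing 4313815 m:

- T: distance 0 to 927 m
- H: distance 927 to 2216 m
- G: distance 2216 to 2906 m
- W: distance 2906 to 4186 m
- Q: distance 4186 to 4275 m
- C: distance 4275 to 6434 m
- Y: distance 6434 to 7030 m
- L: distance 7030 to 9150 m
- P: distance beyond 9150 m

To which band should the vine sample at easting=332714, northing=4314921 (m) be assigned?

H

Distance = √((332714−331457)² + (4314921−4313815)²) = √(1580049.000 + 1223236.000) = 1674.301 m.
927 ≤ 1674.301 < 2216 → H.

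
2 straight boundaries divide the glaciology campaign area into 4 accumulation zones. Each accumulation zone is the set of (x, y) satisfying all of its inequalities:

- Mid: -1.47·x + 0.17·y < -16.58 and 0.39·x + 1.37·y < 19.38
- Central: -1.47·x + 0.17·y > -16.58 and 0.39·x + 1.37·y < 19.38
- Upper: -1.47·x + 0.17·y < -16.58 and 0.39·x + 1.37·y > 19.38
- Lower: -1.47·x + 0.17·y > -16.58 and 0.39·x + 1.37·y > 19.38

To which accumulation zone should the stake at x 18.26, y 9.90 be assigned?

-1.47·18.26 + 0.17·9.90 = -25.159, which is < -16.58
0.39·18.26 + 1.37·9.90 = 20.684, which is > 19.38
This sign pattern matches Upper.

Upper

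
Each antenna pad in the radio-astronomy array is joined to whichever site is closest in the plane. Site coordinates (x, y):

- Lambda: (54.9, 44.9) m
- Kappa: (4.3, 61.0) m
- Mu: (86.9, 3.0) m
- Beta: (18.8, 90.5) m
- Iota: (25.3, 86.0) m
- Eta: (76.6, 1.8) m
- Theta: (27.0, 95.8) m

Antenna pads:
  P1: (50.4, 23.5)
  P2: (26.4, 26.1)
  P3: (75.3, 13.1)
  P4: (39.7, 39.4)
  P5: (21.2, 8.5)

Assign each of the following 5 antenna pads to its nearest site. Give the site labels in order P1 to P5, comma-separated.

Lambda, Lambda, Eta, Lambda, Lambda

P1 → Lambda (d²=478.21)
P2 → Lambda (d²=1165.69)
P3 → Eta (d²=129.38)
P4 → Lambda (d²=261.29)
P5 → Lambda (d²=2460.65)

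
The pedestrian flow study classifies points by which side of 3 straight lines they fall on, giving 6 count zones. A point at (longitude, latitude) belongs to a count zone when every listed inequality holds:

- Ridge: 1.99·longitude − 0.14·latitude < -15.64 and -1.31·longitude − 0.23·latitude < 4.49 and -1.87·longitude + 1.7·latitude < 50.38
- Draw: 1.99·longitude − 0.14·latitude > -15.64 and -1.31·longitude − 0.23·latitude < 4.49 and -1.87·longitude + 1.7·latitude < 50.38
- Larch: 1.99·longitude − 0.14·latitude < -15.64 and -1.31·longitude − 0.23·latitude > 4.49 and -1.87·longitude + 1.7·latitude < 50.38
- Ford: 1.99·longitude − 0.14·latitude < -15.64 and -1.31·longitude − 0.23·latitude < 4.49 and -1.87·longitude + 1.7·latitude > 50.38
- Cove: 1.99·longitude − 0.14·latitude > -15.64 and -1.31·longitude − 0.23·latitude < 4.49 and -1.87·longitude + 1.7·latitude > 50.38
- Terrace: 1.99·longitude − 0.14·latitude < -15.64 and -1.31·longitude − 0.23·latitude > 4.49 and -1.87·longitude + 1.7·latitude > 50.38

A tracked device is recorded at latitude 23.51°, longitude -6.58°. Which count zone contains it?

Ford

1.99·-6.58 − 0.14·23.51 = -16.386, which is < -15.64
-1.31·-6.58 − 0.23·23.51 = 3.212, which is < 4.49
-1.87·-6.58 + 1.7·23.51 = 52.272, which is > 50.38
This sign pattern matches Ford.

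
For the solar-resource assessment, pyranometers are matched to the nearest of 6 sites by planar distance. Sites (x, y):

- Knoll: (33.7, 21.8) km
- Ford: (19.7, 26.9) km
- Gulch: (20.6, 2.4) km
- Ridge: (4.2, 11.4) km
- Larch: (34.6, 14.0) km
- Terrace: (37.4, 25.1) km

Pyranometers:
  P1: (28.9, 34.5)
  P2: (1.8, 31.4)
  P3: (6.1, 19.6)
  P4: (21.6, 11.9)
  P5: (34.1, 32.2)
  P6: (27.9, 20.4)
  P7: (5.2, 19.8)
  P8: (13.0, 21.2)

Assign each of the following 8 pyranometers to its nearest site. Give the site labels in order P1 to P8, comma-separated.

Ford, Ford, Ridge, Gulch, Terrace, Knoll, Ridge, Ford

P1 → Ford (d²=142.40)
P2 → Ford (d²=340.66)
P3 → Ridge (d²=70.85)
P4 → Gulch (d²=91.25)
P5 → Terrace (d²=61.30)
P6 → Knoll (d²=35.60)
P7 → Ridge (d²=71.56)
P8 → Ford (d²=77.38)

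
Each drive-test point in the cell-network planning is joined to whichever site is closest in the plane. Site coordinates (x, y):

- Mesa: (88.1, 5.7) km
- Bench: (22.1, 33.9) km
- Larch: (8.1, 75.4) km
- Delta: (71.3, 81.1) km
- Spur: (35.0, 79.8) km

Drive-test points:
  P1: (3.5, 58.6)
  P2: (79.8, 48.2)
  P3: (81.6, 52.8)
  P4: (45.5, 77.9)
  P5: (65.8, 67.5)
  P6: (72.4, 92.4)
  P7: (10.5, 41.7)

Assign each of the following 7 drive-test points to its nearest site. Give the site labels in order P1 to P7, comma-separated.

P1 → Larch (d²=303.40)
P2 → Delta (d²=1154.66)
P3 → Delta (d²=906.98)
P4 → Spur (d²=113.86)
P5 → Delta (d²=215.21)
P6 → Delta (d²=128.90)
P7 → Bench (d²=195.40)

Larch, Delta, Delta, Spur, Delta, Delta, Bench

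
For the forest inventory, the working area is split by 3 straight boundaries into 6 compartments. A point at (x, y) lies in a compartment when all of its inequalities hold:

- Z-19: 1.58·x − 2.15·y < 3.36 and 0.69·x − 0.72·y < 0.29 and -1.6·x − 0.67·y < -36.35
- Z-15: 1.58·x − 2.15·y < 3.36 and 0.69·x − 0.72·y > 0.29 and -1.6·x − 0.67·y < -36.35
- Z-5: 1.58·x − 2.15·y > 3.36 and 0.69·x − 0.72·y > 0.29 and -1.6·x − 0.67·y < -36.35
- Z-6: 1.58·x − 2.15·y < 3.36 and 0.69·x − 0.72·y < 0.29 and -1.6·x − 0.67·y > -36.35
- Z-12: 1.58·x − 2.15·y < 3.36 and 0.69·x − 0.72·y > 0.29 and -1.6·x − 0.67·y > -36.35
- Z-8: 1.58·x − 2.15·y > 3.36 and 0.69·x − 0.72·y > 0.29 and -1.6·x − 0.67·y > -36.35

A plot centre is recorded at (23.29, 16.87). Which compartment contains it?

Z-15

1.58·23.29 − 2.15·16.87 = 0.528, which is < 3.36
0.69·23.29 − 0.72·16.87 = 3.924, which is > 0.29
-1.6·23.29 − 0.67·16.87 = -48.567, which is < -36.35
This sign pattern matches Z-15.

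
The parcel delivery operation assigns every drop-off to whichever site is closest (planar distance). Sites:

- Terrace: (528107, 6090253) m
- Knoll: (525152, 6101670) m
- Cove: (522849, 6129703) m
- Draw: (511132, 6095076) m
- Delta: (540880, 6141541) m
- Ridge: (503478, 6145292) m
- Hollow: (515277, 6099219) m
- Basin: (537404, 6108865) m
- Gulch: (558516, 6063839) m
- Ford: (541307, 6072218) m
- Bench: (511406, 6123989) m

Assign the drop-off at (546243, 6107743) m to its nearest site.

Squared distances to each site:
Terrace: 634814596.000; Knoll: 481711610.000; Cove: 1029520836.000; Draw: 1393235210.000; Delta: 1171066573.000; Ridge: 3238772626.000; Hollow: 1031551732.000; Basin: 79386805.000; Gulch: 2078187745.000; Ford: 1286389721.000; Bench: 1477549085.000.
Minimum at Basin.

Basin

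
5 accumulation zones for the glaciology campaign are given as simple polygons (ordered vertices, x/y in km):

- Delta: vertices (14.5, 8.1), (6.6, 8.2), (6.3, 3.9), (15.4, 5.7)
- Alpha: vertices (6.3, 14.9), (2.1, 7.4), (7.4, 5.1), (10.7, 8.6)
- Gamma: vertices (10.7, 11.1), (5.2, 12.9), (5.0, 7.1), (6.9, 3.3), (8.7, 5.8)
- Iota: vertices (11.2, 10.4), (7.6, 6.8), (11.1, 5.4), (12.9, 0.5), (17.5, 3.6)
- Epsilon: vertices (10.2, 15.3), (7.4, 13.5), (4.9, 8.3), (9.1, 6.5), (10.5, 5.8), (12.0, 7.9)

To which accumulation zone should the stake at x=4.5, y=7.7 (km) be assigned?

Alpha

Cast a ray rightward from (4.5, 7.7). For each polygon, the edges (by vertex number in listed order) whose endpoints lie on opposite sides of y = 7.7, where each meets that height, and whether that is right or left of the point:
Delta: 2–3 at x≈6.57 (right), 4–1 at x≈14.65 (right) → 2 crossings.
Alpha: 1–2 at x≈2.27 (left), 3–4 at x≈9.85 (right) → 1 crossing.
Gamma: 2–3 at x≈5.02 (right), 5–1 at x≈9.42 (right) → 2 crossings.
Iota: 1–2 at x≈8.50 (right), 5–1 at x≈13.70 (right) → 2 crossings.
Epsilon: 3–4 at x≈6.30 (right), 5–6 at x≈11.86 (right) → 2 crossings.
Only Alpha has an odd count, so the point is inside Alpha.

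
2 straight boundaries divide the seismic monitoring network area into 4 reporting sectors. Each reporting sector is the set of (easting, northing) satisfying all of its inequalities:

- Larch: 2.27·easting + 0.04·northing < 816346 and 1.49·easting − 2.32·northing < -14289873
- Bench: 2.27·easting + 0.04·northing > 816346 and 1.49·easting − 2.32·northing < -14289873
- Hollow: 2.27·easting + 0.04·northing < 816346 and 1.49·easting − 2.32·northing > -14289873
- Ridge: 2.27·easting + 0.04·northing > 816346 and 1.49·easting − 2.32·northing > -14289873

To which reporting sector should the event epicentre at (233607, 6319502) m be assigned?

2.27·233607 + 0.04·6319502 = 783067.970, which is < 816346
1.49·233607 − 2.32·6319502 = -14313170.210, which is < -14289873
This sign pattern matches Larch.

Larch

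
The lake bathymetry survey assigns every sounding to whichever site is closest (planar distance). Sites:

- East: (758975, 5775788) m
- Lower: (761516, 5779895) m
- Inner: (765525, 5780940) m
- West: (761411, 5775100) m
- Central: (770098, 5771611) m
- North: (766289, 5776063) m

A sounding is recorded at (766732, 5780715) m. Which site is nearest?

Squared distances to each site:
East: 84446378.000; Lower: 27879056.000; Inner: 1507474.000; West: 59841266.000; Central: 94212772.000; North: 21837353.000.
Minimum at Inner.

Inner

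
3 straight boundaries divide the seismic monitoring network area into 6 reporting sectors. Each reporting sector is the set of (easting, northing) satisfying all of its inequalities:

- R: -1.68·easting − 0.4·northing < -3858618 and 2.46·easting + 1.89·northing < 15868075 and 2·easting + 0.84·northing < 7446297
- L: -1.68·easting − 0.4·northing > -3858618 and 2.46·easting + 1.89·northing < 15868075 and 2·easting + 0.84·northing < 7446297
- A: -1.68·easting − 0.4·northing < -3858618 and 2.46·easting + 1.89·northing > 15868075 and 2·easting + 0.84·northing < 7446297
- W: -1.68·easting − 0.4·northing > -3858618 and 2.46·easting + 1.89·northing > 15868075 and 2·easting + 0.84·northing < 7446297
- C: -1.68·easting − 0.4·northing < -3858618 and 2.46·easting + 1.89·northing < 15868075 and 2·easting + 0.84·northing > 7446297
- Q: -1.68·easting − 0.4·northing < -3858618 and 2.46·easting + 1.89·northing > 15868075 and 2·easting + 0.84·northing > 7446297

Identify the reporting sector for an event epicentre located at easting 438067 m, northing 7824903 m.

C

-1.68·438067 − 0.4·7824903 = -3865913.760, which is < -3858618
2.46·438067 + 1.89·7824903 = 15866711.490, which is < 15868075
2·438067 + 0.84·7824903 = 7449052.520, which is > 7446297
This sign pattern matches C.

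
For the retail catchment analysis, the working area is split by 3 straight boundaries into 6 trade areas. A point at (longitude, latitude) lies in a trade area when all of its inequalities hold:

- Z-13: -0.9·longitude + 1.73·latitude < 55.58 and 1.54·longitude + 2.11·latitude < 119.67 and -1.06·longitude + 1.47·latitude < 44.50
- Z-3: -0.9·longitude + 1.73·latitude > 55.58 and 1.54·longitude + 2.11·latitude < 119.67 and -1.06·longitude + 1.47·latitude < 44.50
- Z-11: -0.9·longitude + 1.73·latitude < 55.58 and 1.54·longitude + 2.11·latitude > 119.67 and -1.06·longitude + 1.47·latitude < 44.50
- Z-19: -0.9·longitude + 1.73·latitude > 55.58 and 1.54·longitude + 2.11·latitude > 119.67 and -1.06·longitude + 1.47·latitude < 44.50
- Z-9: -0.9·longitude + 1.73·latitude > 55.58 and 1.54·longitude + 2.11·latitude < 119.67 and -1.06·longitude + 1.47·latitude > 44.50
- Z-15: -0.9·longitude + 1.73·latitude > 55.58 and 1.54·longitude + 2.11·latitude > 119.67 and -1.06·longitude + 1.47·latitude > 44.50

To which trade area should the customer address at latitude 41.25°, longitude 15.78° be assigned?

Z-3

-0.9·15.78 + 1.73·41.25 = 57.160, which is > 55.58
1.54·15.78 + 2.11·41.25 = 111.339, which is < 119.67
-1.06·15.78 + 1.47·41.25 = 43.911, which is < 44.50
This sign pattern matches Z-3.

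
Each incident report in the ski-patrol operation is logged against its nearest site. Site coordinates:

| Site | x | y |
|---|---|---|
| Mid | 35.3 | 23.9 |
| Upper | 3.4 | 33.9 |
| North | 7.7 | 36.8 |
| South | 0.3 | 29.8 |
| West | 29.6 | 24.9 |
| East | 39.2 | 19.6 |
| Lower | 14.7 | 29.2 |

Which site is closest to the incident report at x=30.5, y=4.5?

East

Squared distances to each site:
Mid: 399.400; Upper: 1598.770; North: 1563.130; South: 1552.130; West: 416.970; East: 303.700; Lower: 859.730.
Minimum at East.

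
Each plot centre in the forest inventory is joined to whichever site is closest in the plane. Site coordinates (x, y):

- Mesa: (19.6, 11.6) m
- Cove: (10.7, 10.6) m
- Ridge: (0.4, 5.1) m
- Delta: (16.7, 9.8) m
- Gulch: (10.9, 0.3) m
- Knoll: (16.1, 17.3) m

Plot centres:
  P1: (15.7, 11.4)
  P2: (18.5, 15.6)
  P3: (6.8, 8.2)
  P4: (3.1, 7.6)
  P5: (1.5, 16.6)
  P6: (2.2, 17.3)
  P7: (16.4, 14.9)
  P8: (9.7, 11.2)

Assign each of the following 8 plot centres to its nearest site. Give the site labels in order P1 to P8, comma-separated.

Delta, Knoll, Cove, Ridge, Cove, Cove, Knoll, Cove

P1 → Delta (d²=3.56)
P2 → Knoll (d²=8.65)
P3 → Cove (d²=20.97)
P4 → Ridge (d²=13.54)
P5 → Cove (d²=120.64)
P6 → Cove (d²=117.14)
P7 → Knoll (d²=5.85)
P8 → Cove (d²=1.36)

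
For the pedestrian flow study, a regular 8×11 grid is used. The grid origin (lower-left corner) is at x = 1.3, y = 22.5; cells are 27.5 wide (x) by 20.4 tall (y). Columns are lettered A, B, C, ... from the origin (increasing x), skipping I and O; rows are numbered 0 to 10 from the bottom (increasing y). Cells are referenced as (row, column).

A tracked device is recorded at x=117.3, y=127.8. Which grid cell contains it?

(5, E)

Column index: ⌊(117.3 − 1.3) / 27.5⌋ = ⌊4.218⌋ = 4 → column E
Row offset from origin: ⌊(127.8 − 22.5) / 20.4⌋ = ⌊5.162⌋ = 5 → row 5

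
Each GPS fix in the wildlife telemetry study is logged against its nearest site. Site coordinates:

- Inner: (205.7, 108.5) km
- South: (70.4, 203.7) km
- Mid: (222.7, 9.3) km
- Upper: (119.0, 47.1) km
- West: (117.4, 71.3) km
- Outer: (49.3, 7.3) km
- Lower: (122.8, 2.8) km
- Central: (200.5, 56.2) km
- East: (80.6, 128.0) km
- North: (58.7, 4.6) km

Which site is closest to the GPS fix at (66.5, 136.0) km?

East

Squared distances to each site:
Inner: 20132.890; South: 4598.500; Mid: 40451.330; Upper: 10659.460; West: 6776.900; Outer: 16859.530; Lower: 20911.930; Central: 24324.040; East: 262.810; North: 17326.800.
Minimum at East.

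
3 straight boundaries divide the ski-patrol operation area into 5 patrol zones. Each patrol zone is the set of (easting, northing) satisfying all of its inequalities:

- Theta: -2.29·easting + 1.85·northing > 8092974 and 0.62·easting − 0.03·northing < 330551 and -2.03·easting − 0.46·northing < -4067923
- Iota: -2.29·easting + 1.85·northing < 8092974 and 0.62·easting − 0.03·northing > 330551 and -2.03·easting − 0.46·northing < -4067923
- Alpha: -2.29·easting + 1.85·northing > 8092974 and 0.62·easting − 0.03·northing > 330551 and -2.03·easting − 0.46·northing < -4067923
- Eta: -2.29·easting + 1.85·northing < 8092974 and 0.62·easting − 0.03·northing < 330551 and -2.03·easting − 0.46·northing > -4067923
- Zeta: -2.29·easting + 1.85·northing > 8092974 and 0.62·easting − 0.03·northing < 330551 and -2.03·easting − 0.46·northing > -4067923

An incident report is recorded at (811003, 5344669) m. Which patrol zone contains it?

-2.29·811003 + 1.85·5344669 = 8030440.780, which is < 8092974
0.62·811003 − 0.03·5344669 = 342481.790, which is > 330551
-2.03·811003 − 0.46·5344669 = -4104883.830, which is < -4067923
This sign pattern matches Iota.

Iota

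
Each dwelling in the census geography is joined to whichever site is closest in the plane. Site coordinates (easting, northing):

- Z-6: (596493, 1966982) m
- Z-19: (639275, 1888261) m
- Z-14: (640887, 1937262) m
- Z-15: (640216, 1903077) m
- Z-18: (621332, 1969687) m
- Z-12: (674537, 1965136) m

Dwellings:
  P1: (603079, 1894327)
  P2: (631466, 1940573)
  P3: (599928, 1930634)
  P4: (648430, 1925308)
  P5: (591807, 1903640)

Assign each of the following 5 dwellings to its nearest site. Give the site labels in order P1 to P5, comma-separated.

P1 → Z-19 (d²=1346946772.00)
P2 → Z-14 (d²=99717962.00)
P3 → Z-6 (d²=1332976329.00)
P4 → Z-14 (d²=199794965.00)
P5 → Z-15 (d²=2343748250.00)

Z-19, Z-14, Z-6, Z-14, Z-15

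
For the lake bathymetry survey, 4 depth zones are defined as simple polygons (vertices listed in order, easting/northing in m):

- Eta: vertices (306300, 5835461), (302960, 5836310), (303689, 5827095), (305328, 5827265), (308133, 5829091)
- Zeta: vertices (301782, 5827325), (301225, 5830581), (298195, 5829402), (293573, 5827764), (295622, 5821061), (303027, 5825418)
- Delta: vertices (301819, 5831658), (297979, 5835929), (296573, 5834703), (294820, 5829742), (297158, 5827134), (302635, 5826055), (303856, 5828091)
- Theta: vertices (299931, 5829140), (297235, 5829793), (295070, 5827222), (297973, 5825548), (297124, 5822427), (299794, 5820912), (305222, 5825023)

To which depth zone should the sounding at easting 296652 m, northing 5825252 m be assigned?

Cast a ray rightward from (296652, 5825252). For each polygon, the edges (by vertex number in listed order) whose endpoints lie on opposite sides of northing = 5825252, where each meets that height, and whether that is right or left of the point:
Eta: no edge straddles that height → 0 crossings.
Zeta: 4–5 at easting≈294340.9 (left), 5–6 at easting≈302744.9 (right) → 1 crossing.
Delta: no edge straddles that height → 0 crossings.
Theta: 4–5 at easting≈297892.5 (right), 7–1 at easting≈304927.7 (right) → 2 crossings.
Only Zeta has an odd count, so the point is inside Zeta.

Zeta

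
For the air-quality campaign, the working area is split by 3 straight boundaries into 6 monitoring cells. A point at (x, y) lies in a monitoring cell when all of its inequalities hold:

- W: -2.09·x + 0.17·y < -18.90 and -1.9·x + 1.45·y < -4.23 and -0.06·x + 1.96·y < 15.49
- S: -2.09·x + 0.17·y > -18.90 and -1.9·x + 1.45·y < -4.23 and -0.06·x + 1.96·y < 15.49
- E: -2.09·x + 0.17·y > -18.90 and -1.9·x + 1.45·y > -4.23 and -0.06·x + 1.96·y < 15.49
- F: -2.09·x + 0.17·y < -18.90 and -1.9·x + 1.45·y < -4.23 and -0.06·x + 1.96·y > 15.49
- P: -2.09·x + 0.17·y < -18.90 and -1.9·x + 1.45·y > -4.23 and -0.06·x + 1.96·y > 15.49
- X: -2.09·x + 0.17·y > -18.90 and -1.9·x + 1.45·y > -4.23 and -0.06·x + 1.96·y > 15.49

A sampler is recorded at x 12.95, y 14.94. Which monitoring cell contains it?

-2.09·12.95 + 0.17·14.94 = -24.526, which is < -18.90
-1.9·12.95 + 1.45·14.94 = -2.942, which is > -4.23
-0.06·12.95 + 1.96·14.94 = 28.505, which is > 15.49
This sign pattern matches P.

P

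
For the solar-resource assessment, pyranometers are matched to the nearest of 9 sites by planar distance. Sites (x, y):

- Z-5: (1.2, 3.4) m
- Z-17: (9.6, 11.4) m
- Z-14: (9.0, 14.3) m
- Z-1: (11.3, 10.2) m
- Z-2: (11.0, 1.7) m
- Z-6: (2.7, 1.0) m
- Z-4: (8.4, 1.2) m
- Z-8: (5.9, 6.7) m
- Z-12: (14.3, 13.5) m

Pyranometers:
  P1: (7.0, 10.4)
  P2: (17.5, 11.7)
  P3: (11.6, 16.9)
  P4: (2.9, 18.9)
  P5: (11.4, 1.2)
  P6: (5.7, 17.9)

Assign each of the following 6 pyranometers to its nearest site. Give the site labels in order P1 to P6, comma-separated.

P1 → Z-17 (d²=7.76)
P2 → Z-12 (d²=13.48)
P3 → Z-14 (d²=13.52)
P4 → Z-14 (d²=58.37)
P5 → Z-2 (d²=0.41)
P6 → Z-14 (d²=23.85)

Z-17, Z-12, Z-14, Z-14, Z-2, Z-14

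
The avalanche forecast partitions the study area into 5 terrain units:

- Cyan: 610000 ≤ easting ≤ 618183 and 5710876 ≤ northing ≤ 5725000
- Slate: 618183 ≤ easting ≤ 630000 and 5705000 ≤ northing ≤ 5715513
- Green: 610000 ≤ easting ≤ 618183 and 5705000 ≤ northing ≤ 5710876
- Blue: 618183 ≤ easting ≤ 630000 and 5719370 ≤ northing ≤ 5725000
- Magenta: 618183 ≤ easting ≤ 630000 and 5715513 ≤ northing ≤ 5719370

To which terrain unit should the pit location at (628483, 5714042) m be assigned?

The point has easting = 628483 and northing = 5714042.
Only Slate satisfies 618183 ≤ easting ≤ 630000 and 5705000 ≤ northing ≤ 5715513.

Slate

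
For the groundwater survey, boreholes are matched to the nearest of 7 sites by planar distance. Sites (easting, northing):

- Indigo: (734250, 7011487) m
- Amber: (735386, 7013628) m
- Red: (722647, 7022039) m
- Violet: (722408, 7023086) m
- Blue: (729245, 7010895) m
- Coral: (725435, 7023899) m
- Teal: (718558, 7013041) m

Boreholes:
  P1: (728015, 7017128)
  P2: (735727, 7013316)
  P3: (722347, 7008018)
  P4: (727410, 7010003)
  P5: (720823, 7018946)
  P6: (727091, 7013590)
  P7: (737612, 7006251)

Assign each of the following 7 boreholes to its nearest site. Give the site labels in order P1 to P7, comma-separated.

Blue, Amber, Teal, Blue, Red, Blue, Indigo

P1 → Blue (d²=40363189.00)
P2 → Amber (d²=213625.00)
P3 → Teal (d²=39587050.00)
P4 → Blue (d²=4162889.00)
P5 → Red (d²=12893625.00)
P6 → Blue (d²=11902741.00)
P7 → Indigo (d²=38718740.00)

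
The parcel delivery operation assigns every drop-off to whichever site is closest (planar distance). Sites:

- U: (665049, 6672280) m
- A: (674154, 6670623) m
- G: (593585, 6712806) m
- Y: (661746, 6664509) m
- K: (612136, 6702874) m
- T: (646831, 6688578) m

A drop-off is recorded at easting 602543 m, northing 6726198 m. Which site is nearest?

Squared distances to each site:
U: 6814150760.000; A: 8216715946.000; G: 259591428.000; Y: 7310527930.000; K: 636034625.000; T: 3376691344.000.
Minimum at G.

G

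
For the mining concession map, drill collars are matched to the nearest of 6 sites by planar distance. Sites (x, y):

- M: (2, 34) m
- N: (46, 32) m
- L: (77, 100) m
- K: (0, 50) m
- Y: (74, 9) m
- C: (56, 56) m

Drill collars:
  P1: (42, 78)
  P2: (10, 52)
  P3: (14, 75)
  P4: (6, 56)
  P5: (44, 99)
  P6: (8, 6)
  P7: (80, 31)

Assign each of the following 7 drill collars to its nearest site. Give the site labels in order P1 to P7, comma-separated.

P1 → C (d²=680.00)
P2 → K (d²=104.00)
P3 → K (d²=821.00)
P4 → K (d²=72.00)
P5 → L (d²=1090.00)
P6 → M (d²=820.00)
P7 → Y (d²=520.00)

C, K, K, K, L, M, Y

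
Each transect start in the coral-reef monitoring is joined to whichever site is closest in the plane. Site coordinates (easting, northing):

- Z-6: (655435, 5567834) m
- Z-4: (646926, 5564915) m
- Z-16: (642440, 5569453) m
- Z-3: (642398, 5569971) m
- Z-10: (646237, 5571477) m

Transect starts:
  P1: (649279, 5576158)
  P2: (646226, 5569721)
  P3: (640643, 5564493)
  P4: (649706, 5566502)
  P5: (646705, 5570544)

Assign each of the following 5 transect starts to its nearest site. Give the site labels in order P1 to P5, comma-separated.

Z-10, Z-10, Z-16, Z-4, Z-10

P1 → Z-10 (d²=31165525.00)
P2 → Z-10 (d²=3083657.00)
P3 → Z-16 (d²=27830809.00)
P4 → Z-4 (d²=10246969.00)
P5 → Z-10 (d²=1089513.00)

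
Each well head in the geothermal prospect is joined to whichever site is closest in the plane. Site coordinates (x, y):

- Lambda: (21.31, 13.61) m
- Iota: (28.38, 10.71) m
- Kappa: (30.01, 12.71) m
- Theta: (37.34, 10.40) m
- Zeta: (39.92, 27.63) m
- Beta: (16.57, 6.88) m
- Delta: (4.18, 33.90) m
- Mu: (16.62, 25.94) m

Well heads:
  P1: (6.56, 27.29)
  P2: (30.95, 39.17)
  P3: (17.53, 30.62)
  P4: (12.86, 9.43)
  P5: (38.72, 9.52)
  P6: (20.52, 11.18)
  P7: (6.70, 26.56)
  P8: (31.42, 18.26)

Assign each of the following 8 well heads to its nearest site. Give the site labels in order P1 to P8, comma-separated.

Delta, Zeta, Mu, Beta, Theta, Lambda, Delta, Kappa

P1 → Delta (d²=49.36)
P2 → Zeta (d²=213.63)
P3 → Mu (d²=22.73)
P4 → Beta (d²=20.27)
P5 → Theta (d²=2.68)
P6 → Lambda (d²=6.53)
P7 → Delta (d²=60.23)
P8 → Kappa (d²=32.79)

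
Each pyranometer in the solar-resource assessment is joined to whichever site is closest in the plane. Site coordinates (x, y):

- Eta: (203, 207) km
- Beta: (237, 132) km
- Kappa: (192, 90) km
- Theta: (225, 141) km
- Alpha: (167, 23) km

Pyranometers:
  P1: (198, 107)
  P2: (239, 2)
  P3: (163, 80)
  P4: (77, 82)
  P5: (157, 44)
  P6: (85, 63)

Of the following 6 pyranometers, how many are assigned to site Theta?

0

P1 → Kappa
P2 → Alpha
P3 → Kappa
P4 → Alpha
P5 → Alpha
P6 → Alpha
0 of the 6 go to Theta.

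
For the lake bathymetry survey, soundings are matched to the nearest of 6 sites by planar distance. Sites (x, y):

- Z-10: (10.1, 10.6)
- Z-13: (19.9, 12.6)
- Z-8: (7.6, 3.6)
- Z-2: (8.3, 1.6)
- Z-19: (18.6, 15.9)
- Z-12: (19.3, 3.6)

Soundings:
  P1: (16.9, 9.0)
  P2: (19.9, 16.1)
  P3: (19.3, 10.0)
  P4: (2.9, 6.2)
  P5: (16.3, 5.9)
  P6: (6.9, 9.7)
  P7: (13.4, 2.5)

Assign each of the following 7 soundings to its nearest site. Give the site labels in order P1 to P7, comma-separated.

P1 → Z-13 (d²=21.96)
P2 → Z-19 (d²=1.73)
P3 → Z-13 (d²=7.12)
P4 → Z-8 (d²=28.85)
P5 → Z-12 (d²=14.29)
P6 → Z-10 (d²=11.05)
P7 → Z-2 (d²=26.82)

Z-13, Z-19, Z-13, Z-8, Z-12, Z-10, Z-2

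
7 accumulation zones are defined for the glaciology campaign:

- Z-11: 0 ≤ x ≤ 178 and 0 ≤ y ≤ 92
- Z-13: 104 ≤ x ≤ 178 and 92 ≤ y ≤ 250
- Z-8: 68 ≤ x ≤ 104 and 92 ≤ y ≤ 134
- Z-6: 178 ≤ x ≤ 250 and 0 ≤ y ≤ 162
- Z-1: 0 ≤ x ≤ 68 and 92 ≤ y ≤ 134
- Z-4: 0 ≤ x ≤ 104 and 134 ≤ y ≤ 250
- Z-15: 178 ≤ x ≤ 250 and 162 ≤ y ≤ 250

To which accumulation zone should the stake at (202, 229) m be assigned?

Z-15

The point has x = 202 and y = 229.
Only Z-15 satisfies 178 ≤ x ≤ 250 and 162 ≤ y ≤ 250.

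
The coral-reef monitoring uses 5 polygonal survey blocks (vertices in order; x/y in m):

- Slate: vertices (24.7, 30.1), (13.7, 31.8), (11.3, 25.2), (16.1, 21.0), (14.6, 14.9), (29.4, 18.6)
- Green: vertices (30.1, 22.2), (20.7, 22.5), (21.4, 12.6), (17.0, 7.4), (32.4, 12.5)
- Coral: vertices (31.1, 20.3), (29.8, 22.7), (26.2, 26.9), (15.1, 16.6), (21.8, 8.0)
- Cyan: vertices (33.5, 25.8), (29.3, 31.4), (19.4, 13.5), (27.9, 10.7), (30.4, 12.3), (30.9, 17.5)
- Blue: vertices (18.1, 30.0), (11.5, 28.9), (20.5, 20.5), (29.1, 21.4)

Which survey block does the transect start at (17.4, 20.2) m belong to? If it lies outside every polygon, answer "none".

Slate

Cast a ray rightward from (17.4, 20.2). For each polygon, the edges (by vertex number in listed order) whose endpoints lie on opposite sides of y = 20.2, where each meets that height, and whether that is right or left of the point:
Slate: 4–5 at x≈15.90 (left), 6–1 at x≈28.75 (right) → 1 crossing.
Green: 2–3 at x≈20.86 (right), 5–1 at x≈30.57 (right) → 2 crossings.
Coral: 3–4 at x≈18.98 (right), 5–1 at x≈31.02 (right) → 2 crossings.
Cyan: 2–3 at x≈23.11 (right), 6–1 at x≈31.75 (right) → 2 crossings.
Blue: no edge straddles that height → 0 crossings.
Only Slate has an odd count, so the point is inside Slate.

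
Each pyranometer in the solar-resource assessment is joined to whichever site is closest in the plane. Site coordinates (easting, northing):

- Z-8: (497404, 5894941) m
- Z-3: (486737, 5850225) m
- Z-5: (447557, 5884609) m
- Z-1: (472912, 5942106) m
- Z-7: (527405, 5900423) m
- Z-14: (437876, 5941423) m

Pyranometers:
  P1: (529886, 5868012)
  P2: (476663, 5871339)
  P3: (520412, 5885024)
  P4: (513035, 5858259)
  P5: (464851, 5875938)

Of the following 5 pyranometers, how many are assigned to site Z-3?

2

P1 → Z-7
P2 → Z-3
P3 → Z-7
P4 → Z-3
P5 → Z-5
2 of the 5 go to Z-3.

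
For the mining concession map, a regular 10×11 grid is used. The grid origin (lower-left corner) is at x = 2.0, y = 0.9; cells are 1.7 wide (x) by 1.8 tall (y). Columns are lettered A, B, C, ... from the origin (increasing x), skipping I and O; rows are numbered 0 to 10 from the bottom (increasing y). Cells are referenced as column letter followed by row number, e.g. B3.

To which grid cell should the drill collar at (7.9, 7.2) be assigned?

D3

Column index: ⌊(7.9 − 2.0) / 1.7⌋ = ⌊3.471⌋ = 3 → column D
Row offset from origin: ⌊(7.2 − 0.9) / 1.8⌋ = ⌊3.500⌋ = 3 → row 3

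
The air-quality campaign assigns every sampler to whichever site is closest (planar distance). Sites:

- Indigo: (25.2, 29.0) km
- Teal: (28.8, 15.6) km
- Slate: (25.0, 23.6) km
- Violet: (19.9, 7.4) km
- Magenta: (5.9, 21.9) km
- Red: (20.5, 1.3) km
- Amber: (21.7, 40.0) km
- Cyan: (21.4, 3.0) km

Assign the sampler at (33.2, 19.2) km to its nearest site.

Teal

Squared distances to each site:
Indigo: 160.040; Teal: 32.320; Slate: 86.600; Violet: 316.130; Magenta: 752.580; Red: 481.700; Amber: 564.890; Cyan: 401.680.
Minimum at Teal.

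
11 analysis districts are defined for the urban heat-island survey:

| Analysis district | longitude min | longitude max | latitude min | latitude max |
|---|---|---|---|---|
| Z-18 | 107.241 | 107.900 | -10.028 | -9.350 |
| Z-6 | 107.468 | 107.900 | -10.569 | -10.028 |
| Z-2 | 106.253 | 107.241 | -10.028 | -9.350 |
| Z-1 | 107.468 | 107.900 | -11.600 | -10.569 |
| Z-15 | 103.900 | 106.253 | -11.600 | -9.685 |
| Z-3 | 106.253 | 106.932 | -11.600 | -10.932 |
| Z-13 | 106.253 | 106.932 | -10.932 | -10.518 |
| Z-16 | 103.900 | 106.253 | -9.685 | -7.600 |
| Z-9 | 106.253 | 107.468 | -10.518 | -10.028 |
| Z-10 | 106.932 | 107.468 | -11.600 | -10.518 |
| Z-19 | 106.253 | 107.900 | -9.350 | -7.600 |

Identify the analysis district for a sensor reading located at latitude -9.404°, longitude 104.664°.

The point has longitude = 104.664 and latitude = -9.404.
Only Z-16 satisfies 103.900 ≤ longitude ≤ 106.253 and -9.685 ≤ latitude ≤ -7.600.

Z-16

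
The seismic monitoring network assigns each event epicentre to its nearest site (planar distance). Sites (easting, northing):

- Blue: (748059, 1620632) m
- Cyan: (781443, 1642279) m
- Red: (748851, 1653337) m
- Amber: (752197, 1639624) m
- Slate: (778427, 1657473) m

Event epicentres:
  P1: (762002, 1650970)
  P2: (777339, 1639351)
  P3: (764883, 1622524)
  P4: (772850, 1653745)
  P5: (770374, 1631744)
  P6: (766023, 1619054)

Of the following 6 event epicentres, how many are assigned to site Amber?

0

P1 → Red
P2 → Cyan
P3 → Blue
P4 → Slate
P5 → Cyan
P6 → Blue
0 of the 6 go to Amber.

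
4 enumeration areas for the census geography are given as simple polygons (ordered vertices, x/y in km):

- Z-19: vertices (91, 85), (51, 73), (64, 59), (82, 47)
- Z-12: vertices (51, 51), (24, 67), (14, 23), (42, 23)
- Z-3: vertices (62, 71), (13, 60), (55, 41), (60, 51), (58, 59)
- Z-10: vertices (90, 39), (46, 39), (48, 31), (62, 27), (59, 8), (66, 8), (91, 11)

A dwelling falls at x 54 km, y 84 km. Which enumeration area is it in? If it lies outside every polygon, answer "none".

none

Cast a ray rightward from (54, 84). For each polygon, the edges (by vertex number in listed order) whose endpoints lie on opposite sides of y = 84, where each meets that height, and whether that is right or left of the point:
Z-19: 1–2 at x≈87.7 (right), 4–1 at x≈90.8 (right) → 2 crossings.
Z-12: no edge straddles that height → 0 crossings.
Z-3: no edge straddles that height → 0 crossings.
Z-10: no edge straddles that height → 0 crossings.
All counts are even, so the point lies outside every listed polygon.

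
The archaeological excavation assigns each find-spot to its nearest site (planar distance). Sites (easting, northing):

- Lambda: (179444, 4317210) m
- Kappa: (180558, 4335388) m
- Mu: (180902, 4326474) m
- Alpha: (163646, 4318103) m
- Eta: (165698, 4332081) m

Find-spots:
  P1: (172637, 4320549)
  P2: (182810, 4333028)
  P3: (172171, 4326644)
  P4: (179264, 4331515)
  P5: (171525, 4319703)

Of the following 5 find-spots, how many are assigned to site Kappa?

P1 → Lambda
P2 → Kappa
P3 → Eta
P4 → Kappa
P5 → Alpha
2 of the 5 go to Kappa.

2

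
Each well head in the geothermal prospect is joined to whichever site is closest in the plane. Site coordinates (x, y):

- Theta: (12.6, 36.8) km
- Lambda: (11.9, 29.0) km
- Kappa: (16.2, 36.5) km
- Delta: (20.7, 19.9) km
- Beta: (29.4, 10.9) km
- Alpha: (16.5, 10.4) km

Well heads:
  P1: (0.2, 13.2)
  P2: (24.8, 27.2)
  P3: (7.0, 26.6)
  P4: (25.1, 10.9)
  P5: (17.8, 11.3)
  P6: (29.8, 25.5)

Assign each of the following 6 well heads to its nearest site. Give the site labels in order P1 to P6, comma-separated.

P1 → Alpha (d²=273.53)
P2 → Delta (d²=70.10)
P3 → Lambda (d²=29.77)
P4 → Beta (d²=18.49)
P5 → Alpha (d²=2.50)
P6 → Delta (d²=114.17)

Alpha, Delta, Lambda, Beta, Alpha, Delta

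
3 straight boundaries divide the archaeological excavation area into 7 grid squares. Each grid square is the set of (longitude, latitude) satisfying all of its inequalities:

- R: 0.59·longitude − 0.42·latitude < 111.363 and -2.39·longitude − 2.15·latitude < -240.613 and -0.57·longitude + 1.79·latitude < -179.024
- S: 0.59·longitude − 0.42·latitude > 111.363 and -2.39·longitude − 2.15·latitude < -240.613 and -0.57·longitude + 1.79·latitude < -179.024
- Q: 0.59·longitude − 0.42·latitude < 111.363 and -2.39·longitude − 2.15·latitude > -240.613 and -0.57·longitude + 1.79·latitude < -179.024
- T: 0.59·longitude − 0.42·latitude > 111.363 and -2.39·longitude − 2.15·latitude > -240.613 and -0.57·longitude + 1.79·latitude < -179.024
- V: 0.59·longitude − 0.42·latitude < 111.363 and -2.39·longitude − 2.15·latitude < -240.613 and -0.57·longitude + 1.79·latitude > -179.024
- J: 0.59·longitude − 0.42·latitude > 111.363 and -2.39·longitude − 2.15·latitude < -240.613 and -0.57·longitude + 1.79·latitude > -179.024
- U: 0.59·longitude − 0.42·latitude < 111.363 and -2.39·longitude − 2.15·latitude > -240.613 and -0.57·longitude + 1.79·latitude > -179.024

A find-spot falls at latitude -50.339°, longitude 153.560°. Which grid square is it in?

J

0.59·153.560 − 0.42·-50.339 = 111.743, which is > 111.363
-2.39·153.560 − 2.15·-50.339 = -258.780, which is < -240.613
-0.57·153.560 + 1.79·-50.339 = -177.636, which is > -179.024
This sign pattern matches J.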